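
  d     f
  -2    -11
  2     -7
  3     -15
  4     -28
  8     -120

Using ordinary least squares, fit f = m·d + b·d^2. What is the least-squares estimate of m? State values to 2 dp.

m = 1.07

With design matrix X, XᵀX = [[97, 603]; [603, 4465]] and Xᵀf = [-1109, -8335]ᵀ.
Δ = 97·4465 − 603² = 69496.
m = ((-1109)·4465 − 603·(-8335))/69496 = 9290/8687; b = (97·(-8335) − 603·(-1109))/69496 = -17471/8687.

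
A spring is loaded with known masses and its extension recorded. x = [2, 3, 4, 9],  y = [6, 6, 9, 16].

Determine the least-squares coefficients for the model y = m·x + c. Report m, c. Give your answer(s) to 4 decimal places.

m = 1.5000, c = 2.5000

Sums needed: Σx·x = 110, Σx = 18, Σ1 = 4.
For Aᵀy: Σx·y = 210, Σy = 37.
So AᵀA·[m, c]ᵀ = Aᵀy: [[110, 18]; [18, 4]]·[m, c]ᵀ = [210, 37]ᵀ.
Eliminating c: 4·(row 1) − 18·(row 2) gives 116·m = 4·210 − 18·37 = 174, so m = 3/2.
Then c = (37 − 18·(3/2))/4 = 5/2.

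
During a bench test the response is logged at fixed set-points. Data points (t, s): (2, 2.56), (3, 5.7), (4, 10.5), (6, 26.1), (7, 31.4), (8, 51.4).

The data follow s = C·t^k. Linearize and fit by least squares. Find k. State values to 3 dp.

k = 2.118

With ln sᵢ as the transformed response and ln tᵢ as the regressor:
AᵀA = [[14.9303, 8.9952]; [8.9952, 6]], rhs = [26.5674, 15.6802]ᵀ  (here Σln t = 8.9952, Σ(ln t)² = 14.9303, Σln s = 15.6802, Σln t·ln s = 26.5674).
Slope k = (n·Σln t·ln s − Σln t·Σln s)/(n·Σ(ln t)² − (Σln t)²) = (6·26.5674 − 8.9952·15.6802)/8.6686 = 2.11778; ln C = (Σln s − k·Σln t)/n = -0.56159.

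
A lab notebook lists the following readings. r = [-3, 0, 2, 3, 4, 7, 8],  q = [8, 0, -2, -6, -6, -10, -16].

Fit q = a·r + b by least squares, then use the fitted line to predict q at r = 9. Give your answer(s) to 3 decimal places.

q̂ = -16.299

Normal-equation sums: Σr·r = 151, Σr = 21, Σ1 = 7.
And Σr·q = -268, Σq = -32.
MᵀM·[a, b]ᵀ = Mᵀq becomes [[151, 21]; [21, 7]]·[a, b]ᵀ = [-268, -32]ᵀ.
Eliminating b: 7·(row 1) − 21·(row 2) gives 616·a = 7·(-268) − 21·(-32) = -1204, so a = -43/22.
Then b = ((-32) − 21·(-43/22))/7 = 199/154.
At r = 9: q̂ = (-43/22)·(9) + (199/154)·(1) = -1255/77.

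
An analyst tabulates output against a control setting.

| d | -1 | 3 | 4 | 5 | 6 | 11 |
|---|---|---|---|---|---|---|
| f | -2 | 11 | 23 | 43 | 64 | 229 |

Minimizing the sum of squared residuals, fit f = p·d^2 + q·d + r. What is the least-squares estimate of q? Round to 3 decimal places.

The normal equations are: 16900·p + 1762·q + 208·r = 31553;  1762·p + 208·q + 28·r = 3245;  208·p + 28·q + 6·r = 368.
(Σd^2·d^2 = 16900, Σd^2·d = 1762, Σd^2 = 208, Σd·d = 208, Σd = 28, Σ1 = 6, Σd^2·f = 31553, Σd·f = 3245, Σf = 368.)
Inverting the 3×3 Gram matrix, [p, q, r]ᵀ = [122319/61550, -35783/61550, -149169/30775]ᵀ.

q = -0.581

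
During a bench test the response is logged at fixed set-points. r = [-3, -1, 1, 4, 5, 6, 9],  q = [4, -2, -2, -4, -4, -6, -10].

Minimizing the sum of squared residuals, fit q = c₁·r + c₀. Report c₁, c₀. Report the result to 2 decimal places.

c₁ = -0.96, c₀ = -0.54

The normal system XᵀX·[c₁, c₀]ᵀ = Xᵀq is [[169, 21]; [21, 7]]·[c₁, c₀]ᵀ = [-174, -24]ᵀ.
det = 169·7 − 21² = 742.
c₁ = ((-174)·7 − 21·(-24))/742 = -51/53; c₀ = (169·(-24) − 21·(-174))/742 = -201/371.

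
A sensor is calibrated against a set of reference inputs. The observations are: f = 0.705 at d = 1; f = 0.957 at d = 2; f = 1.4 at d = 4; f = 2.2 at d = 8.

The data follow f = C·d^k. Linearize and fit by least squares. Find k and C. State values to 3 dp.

Linearized form: ln f = k·ln d + ln C. From the 4 transformed points,
Σln d = 4.1589, Σ(ln d)² = 6.7263, Σln f = 0.7314, Σln d·ln f = 2.0755.
Normal system: [[6.7263, 4.1589]; [4.1589, 4]]·[k, ln C]ᵀ = [2.0755, 0.7314]ᵀ.
Solving (det = 9.6091): k = 0.54743, ln C = -0.38632, so C = exp(-0.38632) = 0.67956.

k = 0.547, C = 0.680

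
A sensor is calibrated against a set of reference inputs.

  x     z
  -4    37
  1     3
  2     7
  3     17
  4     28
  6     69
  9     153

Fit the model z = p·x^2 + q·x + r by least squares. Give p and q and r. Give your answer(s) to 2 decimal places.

p = 1.98, q = -0.93, r = 1.55

Entries of AᵀA: Σx^2·x^2 = 8467, Σx^2·x = 981, Σx^2 = 163, Σx·x = 163, Σx = 21, Σ1 = 7.
Moment sums: Σx^2·z = 16101, Σx·z = 1823, Σz = 314.
So AᵀA·[p, q, r]ᵀ = Aᵀz: [[8467, 981, 163]; [981, 163, 21]; [163, 21, 7]]·[p, q, r]ᵀ = [16101, 1823, 314]ᵀ.
Solving the 3×3 system (Gaussian elimination) gives p = 24362/12309, q = -15225/16412, r = 205/132.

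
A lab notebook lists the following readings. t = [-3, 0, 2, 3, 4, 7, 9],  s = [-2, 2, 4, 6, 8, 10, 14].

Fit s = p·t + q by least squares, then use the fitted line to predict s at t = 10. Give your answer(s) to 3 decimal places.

Compute the Gram sums: Σt·t = 168, Σt = 22, Σ1 = 7.
Right-hand side: Σt·s = 260, Σs = 42.
So AᵀA·[p, q]ᵀ = Aᵀs: [[168, 22]; [22, 7]]·[p, q]ᵀ = [260, 42]ᵀ.
det = 168·7 − 22² = 692.
p = (260·7 − 22·42)/692 = 224/173; q = (168·42 − 22·260)/692 = 334/173.
At t = 10: ŝ = (224/173)·(10) + (334/173)·(1) = 2574/173.

ŝ = 14.879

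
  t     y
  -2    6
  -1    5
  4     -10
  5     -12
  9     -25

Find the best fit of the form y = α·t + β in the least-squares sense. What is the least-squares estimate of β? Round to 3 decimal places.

The normal system MᵀM·[α, β]ᵀ = Mᵀy is [[127, 15]; [15, 5]]·[α, β]ᵀ = [-342, -36]ᵀ.
det = 127·5 − 15² = 410.
α = ((-342)·5 − 15·(-36))/410 = -117/41; β = (127·(-36) − 15·(-342))/410 = 279/205.

β = 1.361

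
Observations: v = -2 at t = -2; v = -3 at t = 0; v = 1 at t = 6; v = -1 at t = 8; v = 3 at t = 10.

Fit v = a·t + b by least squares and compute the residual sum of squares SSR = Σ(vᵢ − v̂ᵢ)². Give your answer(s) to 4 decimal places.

SSR = 7.6716

Sums needed: Σt·t = 204, Σt = 22, Σ1 = 5.
Right-hand side: Σt·v = 32, Σv = -2.
Eliminating b: 5·(row 1) − 22·(row 2) gives 536·a = 5·32 − 22·(-2) = 204, so a = 51/134.
Then b = ((-2) − 22·(51/134))/5 = -139/67.
Residuals: 56/67, -62/67, 53/67, -132/67, 85/67; SSR = 514/67.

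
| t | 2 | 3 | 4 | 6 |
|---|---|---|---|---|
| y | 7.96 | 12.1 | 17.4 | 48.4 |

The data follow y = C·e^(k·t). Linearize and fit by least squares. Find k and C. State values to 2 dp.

k = 0.45, C = 3.11

With ln yᵢ as the transformed response and tᵢ as the regressor:
Σt = 15.0000, Σ(t)² = 65.0000, Σln y = 11.3036, Σt·ln y = 46.3314.
Equations: 65.0000·k + 15.0000·ln C = 46.3314;  15.0000·k + 4·ln C = 11.3036.
Slope k = (n·Σt·ln y − Σt·Σln y)/(n·Σ(t)² − (Σt)²) = (4·46.3314 − 15.0000·11.3036)/35.0000 = 0.45061; ln C = (Σln y − k·Σt)/n = 1.13611, so C = exp(1.13611) = 3.11464.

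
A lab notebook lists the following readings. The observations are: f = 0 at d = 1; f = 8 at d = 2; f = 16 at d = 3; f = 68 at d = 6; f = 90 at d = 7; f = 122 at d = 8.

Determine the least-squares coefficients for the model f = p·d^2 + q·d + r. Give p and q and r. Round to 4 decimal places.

p = 1.9079, q = -0.0626, r = -0.8827

AᵀA·[p, q, r]ᵀ = Aᵀf reads: 7891·p + 1107·q + 163·r = 14842;  1107·p + 163·q + 27·r = 2078;  163·p + 27·q + 6·r = 304.
(Σd^2·d^2 = 7891, Σd^2·d = 1107, Σd^2 = 163, Σd·d = 163, Σd = 27, Σ1 = 6, Σd^2·f = 14842, Σd·f = 2078, Σf = 304.)
Inverting the 3×3 Gram matrix, [p, q, r]ᵀ = [145/76, -395/6308, -1392/1577]ᵀ.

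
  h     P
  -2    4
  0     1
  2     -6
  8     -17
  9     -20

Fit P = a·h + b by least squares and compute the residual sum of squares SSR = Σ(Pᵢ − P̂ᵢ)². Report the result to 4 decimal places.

SSR = 3.9748

Entries of AᵀA: Σh·h = 153, Σh = 17, Σ1 = 5.
Right-hand side: Σh·P = -336, ΣP = -38.
So AᵀA·[a, b]ᵀ = AᵀP: [[153, 17]; [17, 5]]·[a, b]ᵀ = [-336, -38]ᵀ.
Eliminating b: 5·(row 1) − 17·(row 2) gives 476·a = 5·(-336) − 17·(-38) = -1034, so a = -517/238.
Then b = ((-38) − 17·(-517/238))/5 = -3/14.
Residuals: -31/238, 17/14, -49/34, 141/238, -4/17; SSR = 473/119.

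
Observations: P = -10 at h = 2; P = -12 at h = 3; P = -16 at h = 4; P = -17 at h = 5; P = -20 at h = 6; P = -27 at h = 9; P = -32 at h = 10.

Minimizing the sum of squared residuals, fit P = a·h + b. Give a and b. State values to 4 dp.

a = -2.6330, b = -4.4734

Normal-equation sums: Σh·h = 271, Σh = 39, Σ1 = 7.
And Σh·P = -888, ΣP = -134.
Normal equations: [[271, 39]; [39, 7]]·[a, b]ᵀ = [-888, -134]ᵀ.
Eliminating b: 7·(row 1) − 39·(row 2) gives 376·a = 7·(-888) − 39·(-134) = -990, so a = -495/188.
Then b = ((-134) − 39·(-495/188))/7 = -841/188.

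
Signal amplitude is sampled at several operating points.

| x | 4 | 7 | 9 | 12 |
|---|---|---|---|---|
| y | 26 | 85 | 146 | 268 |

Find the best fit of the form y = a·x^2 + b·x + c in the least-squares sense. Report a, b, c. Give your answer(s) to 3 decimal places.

a = 2.100, b = -3.335, c = 5.682

MᵀM·[a, b, c]ᵀ = Mᵀy reads: 29954·a + 2864·b + 290·c = 54999;  2864·a + 290·b + 32·c = 5229;  290·a + 32·b + 4·c = 525.
(Σx^2·x^2 = 29954, Σx^2·x = 2864, Σx^2 = 290, Σx·x = 290, Σx = 32, Σ1 = 4, Σx^2·y = 54999, Σx·y = 5229, Σy = 525.)
Solving the 3×3 system (Gaussian elimination) gives a = 21/10, b = -567/170, c = 483/85.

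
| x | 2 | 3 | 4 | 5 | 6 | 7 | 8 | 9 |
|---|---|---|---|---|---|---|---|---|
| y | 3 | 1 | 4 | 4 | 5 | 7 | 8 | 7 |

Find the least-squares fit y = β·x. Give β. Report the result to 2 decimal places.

Normal-equation sums: Σx·x = 284.
Right-hand side: Σx·y = 251.
β = 251/284 = 0.883803.

β = 0.88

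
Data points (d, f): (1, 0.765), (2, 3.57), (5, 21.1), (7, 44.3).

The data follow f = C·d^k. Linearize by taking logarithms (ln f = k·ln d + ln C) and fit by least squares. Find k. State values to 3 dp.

k = 2.062

With ln fᵢ as the transformed response and ln dᵢ as the regressor:
Σln d = 4.2485, Σ(ln d)² = 6.8573, Σln f = 7.8449, Σln d·ln f = 13.1666.
Equations: 6.8573·k + 4.2485·ln C = 13.1666;  4.2485·k + 4·ln C = 7.8449.
Δ = 6.8573·4 − (4.2485)² = 9.3795; k = (13.1666·4 − 4.2485·7.8449)/9.3795 = 2.06164, ln C = (6.8573·7.8449 − 4.2485·13.1666)/9.3795 = -0.22848.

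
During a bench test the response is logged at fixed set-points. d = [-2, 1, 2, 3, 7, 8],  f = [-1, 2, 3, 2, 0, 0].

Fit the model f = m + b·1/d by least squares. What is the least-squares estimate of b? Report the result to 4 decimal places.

b = 2.5130

The normal equations are: 6·m + (269/168)·b = 6;  (269/168)·m + (46489/28224)·b = 14/3.
Δ = 6·(46489/28224) − (269/168)² = 206573/28224.
m = (6·(46489/28224) − (269/168)·(14/3))/(206573/28224) = 68038/206573; b = (6·(14/3) − (269/168)·6)/(206573/28224) = 519120/206573.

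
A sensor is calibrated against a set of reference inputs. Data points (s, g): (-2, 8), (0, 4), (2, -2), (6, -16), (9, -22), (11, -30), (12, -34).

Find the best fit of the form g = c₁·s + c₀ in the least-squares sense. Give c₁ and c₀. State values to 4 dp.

c₁ = -3.0078, c₀ = 3.1851

Setting ∂/∂c₁ … = 0 gives: 390·c₁ + 38·c₀ = -1052;  38·c₁ + 7·c₀ = -92.
det = 390·7 − 38² = 1286.
c₁ = ((-1052)·7 − 38·(-92))/1286 = -1934/643; c₀ = (390·(-92) − 38·(-1052))/1286 = 2048/643.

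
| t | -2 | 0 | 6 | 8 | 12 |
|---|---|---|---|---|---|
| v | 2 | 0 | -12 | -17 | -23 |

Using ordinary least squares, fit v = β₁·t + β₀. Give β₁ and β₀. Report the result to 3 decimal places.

With design matrix M, MᵀM = [[248, 24]; [24, 5]] and Mᵀv = [-488, -50]ᵀ.
Eliminating β₀: 5·(row 1) − 24·(row 2) gives 664·β₁ = 5·(-488) − 24·(-50) = -1240, so β₁ = -155/83.
Then β₀ = ((-50) − 24·(-155/83))/5 = -86/83.

β₁ = -1.867, β₀ = -1.036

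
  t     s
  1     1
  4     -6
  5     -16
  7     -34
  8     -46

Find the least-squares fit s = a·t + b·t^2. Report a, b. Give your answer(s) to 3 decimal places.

The normal equations are: 155·a + 1045·b = -709;  1045·a + 7379·b = -5105.
(Σt·t = 155, Σt·t^2 = 1045, Σt^2·t^2 = 7379, Σt·s = -709, Σt^2·s = -5105.)
det = 155·7379 − 1045² = 51720.
a = ((-709)·7379 − 1045·(-5105))/51720 = 17169/8620; b = (155·(-5105) − 1045·(-709))/51720 = -1679/1724.

a = 1.992, b = -0.974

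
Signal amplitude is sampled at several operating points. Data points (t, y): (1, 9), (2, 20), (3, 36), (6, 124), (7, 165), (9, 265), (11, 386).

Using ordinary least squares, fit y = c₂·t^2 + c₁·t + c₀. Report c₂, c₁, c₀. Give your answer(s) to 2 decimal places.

Setting ∂/∂c₂ … = 0 gives: 24997·c₂ + 2655·c₁ + 301·c₀ = 81133;  2655·c₂ + 301·c₁ + 39·c₀ = 8687;  301·c₂ + 39·c₁ + 7·c₀ = 1005.
(Σt^2·t^2 = 24997, Σt^2·t = 2655, Σt^2 = 301, Σt·t = 301, Σt = 39, Σ1 = 7, Σt^2·y = 81133, Σt·y = 8687, Σy = 1005.)
Solving the 3×3 system (Gaussian elimination) gives c₂ = 67591/23016, c₁ = 2823/1096, c₀ = 8467/2877.

c₂ = 2.94, c₁ = 2.58, c₀ = 2.94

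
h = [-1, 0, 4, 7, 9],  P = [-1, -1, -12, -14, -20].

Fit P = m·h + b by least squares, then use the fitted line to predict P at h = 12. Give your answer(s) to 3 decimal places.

P̂ = -25.233

MᵀM·[m, b]ᵀ = MᵀP reads: 147·m + 19·b = -325;  19·m + 5·b = -48.
Δ = 147·5 − 19² = 374.
m = ((-325)·5 − 19·(-48))/374 = -713/374; b = (147·(-48) − 19·(-325))/374 = -881/374.
At h = 12: P̂ = (-713/374)·(12) + (-881/374)·(1) = -9437/374.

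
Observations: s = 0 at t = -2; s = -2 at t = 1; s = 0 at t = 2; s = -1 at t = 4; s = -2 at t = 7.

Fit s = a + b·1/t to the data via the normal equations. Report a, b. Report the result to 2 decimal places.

a = -0.73, b = -0.96

Normal-equation sums: Σ1 = 5, Σ1/t = 39/28, Σ1/t·1/t = 1241/784.
Right-hand side: Σs = -5, Σ1/t·s = -71/28.
So XᵀX·[a, b]ᵀ = Xᵀs: [[5, 39/28]; [39/28, 1241/784]]·[a, b]ᵀ = [-5, -71/28]ᵀ.
Eliminating b: (1241/784)·(row 1) − (39/28)·(row 2) gives (1171/196)·a = (1241/784)·(-5) − (39/28)·(-71/28) = -859/196, so a = -859/1171.
Then b = ((-71/28) − (39/28)·(-859/1171))/(1241/784) = -1120/1171.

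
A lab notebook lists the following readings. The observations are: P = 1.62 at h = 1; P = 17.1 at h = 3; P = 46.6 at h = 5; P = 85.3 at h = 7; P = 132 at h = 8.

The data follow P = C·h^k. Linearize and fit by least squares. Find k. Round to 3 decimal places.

k = 2.077

Let Y = ln P. Fitting Y = k·ln h + ln C by least squares:
Over the data: Σln h = 6.7334, Σ(ln h)² = 11.9079, Σln P = 16.4921, Σln h·ln P = 28.1072.
Normal system: [[11.9079, 6.7334]; [6.7334, 5]]·[k, ln C]ᵀ = [28.1072, 16.4921]ᵀ.
Slope k = (n·Σln h·ln P − Σln h·Σln P)/(n·Σ(ln h)² − (Σln h)²) = (5·28.1072 − 6.7334·16.4921)/14.2007 = 2.07654; ln C = (Σln P − k·Σln h)/n = 0.50199.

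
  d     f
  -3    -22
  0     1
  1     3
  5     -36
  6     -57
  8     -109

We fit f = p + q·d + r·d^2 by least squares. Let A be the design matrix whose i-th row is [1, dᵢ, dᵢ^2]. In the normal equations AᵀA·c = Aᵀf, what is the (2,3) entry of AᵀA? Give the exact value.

827

Row 2 ↔ basis d, column 3 ↔ basis d^2, so (AᵀA)_{2,3} = Σᵢ (d)·(d^2) = (-3)·(9) + (0)·(0) + (1)·(1) + (5)·(25) + (6)·(36) + (8)·(64) = 827.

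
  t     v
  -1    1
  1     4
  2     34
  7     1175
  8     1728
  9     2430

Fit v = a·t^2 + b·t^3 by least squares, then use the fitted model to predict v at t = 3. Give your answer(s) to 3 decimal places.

Sums needed: Σt^2·t^2 = 13076, Σt^2·t^3 = 108656, Σt^3·t^3 = 911300.
Right-hand side: Σt^2·v = 365138, Σt^3·v = 3059506.
So XᵀX·[a, b]ᵀ = Xᵀv: [[13076, 108656]; [108656, 911300]]·[a, b]ᵀ = [365138, 3059506]ᵀ.
Determinant 13076·911300 − 108656² = 110032464.
a = (365138·911300 − 108656·3059506)/110032464 = 39571933/13754058; b = (13076·3059506 − 108656·365138)/110032464 = 41458241/13754058.
At t = 3: v̂ = (39571933/13754058)·(9) + (41458241/13754058)·(27) = 245919984/2292343.

v̂ = 107.279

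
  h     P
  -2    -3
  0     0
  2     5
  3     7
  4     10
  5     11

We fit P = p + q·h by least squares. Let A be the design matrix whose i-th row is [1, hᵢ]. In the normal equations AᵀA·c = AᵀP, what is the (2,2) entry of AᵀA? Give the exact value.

58

Row 2 ↔ basis h, column 2 ↔ basis h, so (AᵀA)_{2,2} = Σᵢ (h)·(h) = (-2)·(-2) + (0)·(0) + (2)·(2) + (3)·(3) + (4)·(4) + (5)·(5) = 58.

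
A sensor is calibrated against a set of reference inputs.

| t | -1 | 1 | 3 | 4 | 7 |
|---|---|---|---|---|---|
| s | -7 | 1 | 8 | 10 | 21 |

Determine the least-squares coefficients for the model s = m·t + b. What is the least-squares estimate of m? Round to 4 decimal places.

The normal equations are: 76·m + 14·b = 219;  14·m + 5·b = 33.
(Σt·t = 76, Σt = 14, Σ1 = 5, Σt·s = 219, Σs = 33.)
Δ = 76·5 − 14² = 184.
m = (219·5 − 14·33)/184 = 633/184; b = (76·33 − 14·219)/184 = -279/92.

m = 3.4402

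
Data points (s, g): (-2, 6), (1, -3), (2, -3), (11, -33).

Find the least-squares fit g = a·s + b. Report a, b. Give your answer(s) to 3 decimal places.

The normal system MᵀM·[a, b]ᵀ = Mᵀg is [[130, 12]; [12, 4]]·[a, b]ᵀ = [-384, -33]ᵀ.
Eliminating b: 4·(row 1) − 12·(row 2) gives 376·a = 4·(-384) − 12·(-33) = -1140, so a = -285/94.
Then b = ((-33) − 12·(-285/94))/4 = 159/188.

a = -3.032, b = 0.846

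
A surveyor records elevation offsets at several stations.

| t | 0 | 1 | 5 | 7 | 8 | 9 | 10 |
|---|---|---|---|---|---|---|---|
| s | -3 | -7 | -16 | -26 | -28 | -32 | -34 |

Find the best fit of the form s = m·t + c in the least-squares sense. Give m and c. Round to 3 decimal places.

m = -3.136, c = -2.938

Forming AᵀA = [[320, 40]; [40, 7]] and Aᵀs = [-1121, -146]ᵀ gives AᵀA·[m, c]ᵀ = Aᵀs.
det = 320·7 − 40² = 640.
m = ((-1121)·7 − 40·(-146))/640 = -2007/640; c = (320·(-146) − 40·(-1121))/640 = -47/16.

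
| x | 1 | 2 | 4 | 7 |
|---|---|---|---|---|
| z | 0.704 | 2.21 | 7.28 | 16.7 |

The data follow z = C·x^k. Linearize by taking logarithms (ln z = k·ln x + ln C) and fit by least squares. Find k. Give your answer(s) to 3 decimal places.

Linearized form: ln z = k·ln x + ln C. From the 4 transformed points,
AᵀA = [[6.1888, 4.0254]; [4.0254, 4]], rhs = [8.7802, 5.2426]ᵀ  (here Σln x = 4.0254, Σ(ln x)² = 6.1888, Σln z = 5.2426, Σln x·ln z = 8.7802).
Slope k = (n·Σln x·ln z − Σln x·Σln z)/(n·Σ(ln x)² − (Σln x)²) = (4·8.7802 − 4.0254·5.2426)/8.5519 = 1.63912; ln C = (Σln z − k·Σln x)/n = -0.33887.

k = 1.639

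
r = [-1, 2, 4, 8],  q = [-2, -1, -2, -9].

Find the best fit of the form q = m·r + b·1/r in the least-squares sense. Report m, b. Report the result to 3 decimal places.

m = -1.091, b = 3.193

With design matrix A, AᵀA = [[85, 4]; [4, 85/64]] and Aᵀq = [-80, -1/8]ᵀ.
Determinant 85·(85/64) − 4² = 6201/64.
m = ((-80)·(85/64) − 4·(-1/8))/(6201/64) = -752/689; b = (85·(-1/8) − 4·(-80))/(6201/64) = 2200/689.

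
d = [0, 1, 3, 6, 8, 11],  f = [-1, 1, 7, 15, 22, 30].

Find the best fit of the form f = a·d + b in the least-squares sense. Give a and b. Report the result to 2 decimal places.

a = 2.87, b = -1.52

From the data, Σd·d = 231, Σd = 29, Σ1 = 6.
For Aᵀf: Σd·f = 618, Σf = 74.
Normal equations: [[231, 29]; [29, 6]]·[a, b]ᵀ = [618, 74]ᵀ.
det = 231·6 − 29² = 545.
a = (618·6 − 29·74)/545 = 1562/545; b = (231·74 − 29·618)/545 = -828/545.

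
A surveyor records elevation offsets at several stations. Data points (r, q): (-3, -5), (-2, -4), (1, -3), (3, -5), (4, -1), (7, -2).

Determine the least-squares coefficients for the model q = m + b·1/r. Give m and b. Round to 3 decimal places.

m = -3.484, b = 1.013

The normal equations are: 6·m + (25/28)·b = -20;  (25/28)·m + (10973/7056)·b = -43/28.
(Σ1 = 6, Σ1/r = 25/28, Σ1/r·1/r = 10973/7056, Σq = -20, Σ1/r·q = -43/28.)
det = 6·(10973/7056) − (25/28)² = 20071/2352.
m = ((-20)·(10973/7056) − (25/28)·(-43/28))/(20071/2352) = -209785/60213; b = (6·(-43/28) − (25/28)·(-20))/(20071/2352) = 20328/20071.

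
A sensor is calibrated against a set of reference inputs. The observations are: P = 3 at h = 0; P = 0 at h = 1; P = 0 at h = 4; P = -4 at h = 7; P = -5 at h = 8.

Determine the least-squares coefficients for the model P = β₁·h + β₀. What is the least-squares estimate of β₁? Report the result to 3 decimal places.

Normal-equation sums: Σh·h = 130, Σh = 20, Σ1 = 5.
Right-hand side: Σh·P = -68, ΣP = -6.
Normal equations: [[130, 20]; [20, 5]]·[β₁, β₀]ᵀ = [-68, -6]ᵀ.
Δ = 130·5 − 20² = 250.
β₁ = ((-68)·5 − 20·(-6))/250 = -22/25; β₀ = (130·(-6) − 20·(-68))/250 = 58/25.

β₁ = -0.880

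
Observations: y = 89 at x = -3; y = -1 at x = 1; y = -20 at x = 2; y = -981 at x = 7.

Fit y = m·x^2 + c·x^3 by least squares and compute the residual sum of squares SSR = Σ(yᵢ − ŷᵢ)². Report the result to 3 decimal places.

Compute the Gram sums: Σx^2·x^2 = 2499, Σx^2·x^3 = 16597, Σx^3·x^3 = 118443.
Right-hand side: Σx^2·y = -47349, Σx^3·y = -339047.
Eliminating c: 118443·(row 1) − 16597·(row 2) gives 20528648·m = 118443·(-47349) − 16597·(-339047) = 19005452, so m = 4751363/5132162.
Then c = ((-339047) − 16597·(4751363/5132162))/118443 = -2193825/733166.
Residuals: -316387/2566081, 2736625/2566081, 602754/2566081, -958/52369; SSR = 3099954/2566081.

SSR = 1.208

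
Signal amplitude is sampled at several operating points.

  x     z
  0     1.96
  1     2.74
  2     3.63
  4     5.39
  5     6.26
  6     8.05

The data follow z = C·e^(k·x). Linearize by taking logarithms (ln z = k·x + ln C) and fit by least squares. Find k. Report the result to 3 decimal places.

k = 0.224

Let Y = ln z. Fitting Y = k·x + ln C by least squares:
AᵀA = [[82.0000, 18.0000]; [18.0000, 6]], rhs = [32.0095, 8.5745]ᵀ  (here Σx = 18.0000, Σ(x)² = 82.0000, Σln z = 8.5745, Σx·ln z = 32.0095).
Solving (det = 168.0000): k = 0.22450, ln C = 0.75560.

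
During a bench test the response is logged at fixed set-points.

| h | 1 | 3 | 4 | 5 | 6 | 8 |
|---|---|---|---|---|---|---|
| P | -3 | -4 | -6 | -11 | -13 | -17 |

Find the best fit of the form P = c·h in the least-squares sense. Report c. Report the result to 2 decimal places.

Entries of XᵀX: Σh·h = 151.
And Σh·P = -308.
Normal equations: [[151]]·[c]ᵀ = [-308]ᵀ.
Hence c = -308 / 151 ≈ -2.03974.

c = -2.04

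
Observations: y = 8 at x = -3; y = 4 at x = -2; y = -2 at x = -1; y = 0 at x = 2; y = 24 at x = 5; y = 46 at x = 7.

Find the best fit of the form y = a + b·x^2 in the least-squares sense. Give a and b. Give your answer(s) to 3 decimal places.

a = -1.858, b = 0.991

Setting ∂/∂a … = 0 gives: 6·a + 92·b = 80;  92·a + 3140·b = 2940.
(Σ1 = 6, Σx^2 = 92, Σx^2·x^2 = 3140, Σy = 80, Σx^2·y = 2940.)
Determinant 6·3140 − 92² = 10376.
a = (80·3140 − 92·2940)/10376 = -2410/1297; b = (6·2940 − 92·80)/10376 = 1285/1297.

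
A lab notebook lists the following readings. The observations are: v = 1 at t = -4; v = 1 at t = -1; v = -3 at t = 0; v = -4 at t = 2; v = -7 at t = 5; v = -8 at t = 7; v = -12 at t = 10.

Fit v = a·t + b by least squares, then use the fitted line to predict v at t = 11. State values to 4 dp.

v̂ = -12.4940

Sums needed: Σt·t = 195, Σt = 19, Σ1 = 7.
For Mᵀv: Σt·v = -224, Σv = -32.
Normal equations: [[195, 19]; [19, 7]]·[a, b]ᵀ = [-224, -32]ᵀ.
det = 195·7 − 19² = 1004.
a = ((-224)·7 − 19·(-32))/1004 = -240/251; b = (195·(-32) − 19·(-224))/1004 = -496/251.
At t = 11: v̂ = (-240/251)·(11) + (-496/251)·(1) = -3136/251.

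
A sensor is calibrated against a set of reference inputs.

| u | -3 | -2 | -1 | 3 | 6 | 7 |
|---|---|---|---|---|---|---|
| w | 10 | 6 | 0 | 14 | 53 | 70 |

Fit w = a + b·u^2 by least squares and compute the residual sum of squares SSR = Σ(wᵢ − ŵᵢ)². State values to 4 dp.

From the data, Σ1 = 6, Σu^2 = 108, Σu^2·u^2 = 3876.
Moment sums: Σw = 153, Σu^2·w = 5578.
Determinant 6·3876 − 108² = 11592.
a = (153·3876 − 108·5578)/11592 = -261/322; b = (6·5578 − 108·153)/11592 = 706/483.
Residuals: -755/322, 133/138, -629/966, 533/322, 383/322, -785/966; SSR = 11269/966.

SSR = 11.6656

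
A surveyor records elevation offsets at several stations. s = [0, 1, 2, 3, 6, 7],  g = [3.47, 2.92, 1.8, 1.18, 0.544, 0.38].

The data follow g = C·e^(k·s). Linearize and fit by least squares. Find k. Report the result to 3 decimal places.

k = -0.320

Taking logs, ln g = k·s + ln C, so regress ln g on s.
Σs = 19.0000, Σ(s)² = 99.0000, Σln g = 1.4926, Σs·ln g = -7.6822.
Equations: 99.0000·k + 19.0000·ln C = -7.6822;  19.0000·k + 6·ln C = 1.4926.
Δ = 99.0000·6 − (19.0000)² = 233.0000; k = (-7.6822·6 − 19.0000·1.4926)/233.0000 = -0.31954, ln C = (99.0000·1.4926 − 19.0000·-7.6822)/233.0000 = 1.26066.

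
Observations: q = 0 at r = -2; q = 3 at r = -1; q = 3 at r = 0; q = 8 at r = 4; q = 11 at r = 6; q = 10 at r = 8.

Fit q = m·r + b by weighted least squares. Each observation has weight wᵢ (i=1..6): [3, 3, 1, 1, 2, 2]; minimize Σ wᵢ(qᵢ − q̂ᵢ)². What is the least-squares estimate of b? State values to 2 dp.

XᵀWX·[m, b]ᵀ = XᵀWq reads: 231·m + 23·b = 315;  23·m + 12·b = 62.
(Σwᵢ·r·r = 231, Σwᵢ·r = 23, Σwᵢ·1 = 12, Σwᵢ·r·q = 315, Σwᵢ·q = 62.)
Δ = 231·12 − 23² = 2243.
m = (315·12 − 23·62)/2243 = 2354/2243; b = (231·62 − 23·315)/2243 = 7077/2243.

b = 3.16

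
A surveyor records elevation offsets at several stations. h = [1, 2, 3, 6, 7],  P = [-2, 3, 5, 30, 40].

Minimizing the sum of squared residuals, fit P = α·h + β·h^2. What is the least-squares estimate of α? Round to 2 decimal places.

Forming AᵀA = [[99, 595]; [595, 3795]] and AᵀP = [479, 3095]ᵀ gives AᵀA·[α, β]ᵀ = AᵀP.
Δ = 99·3795 − 595² = 21680.
α = (479·3795 − 595·3095)/21680 = -593/542; β = (99·3095 − 595·479)/21680 = 535/542.

α = -1.09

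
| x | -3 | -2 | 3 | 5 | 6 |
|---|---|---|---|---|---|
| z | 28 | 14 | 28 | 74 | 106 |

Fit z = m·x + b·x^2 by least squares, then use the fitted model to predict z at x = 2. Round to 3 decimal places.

ẑ = 11.424

The normal system MᵀM·[m, b]ᵀ = Mᵀz is [[83, 333]; [333, 2099]]·[m, b]ᵀ = [978, 6226]ᵀ.
det = 83·2099 − 333² = 63328.
m = (978·2099 − 333·6226)/63328 = -5109/15832; b = (83·6226 − 333·978)/63328 = 47771/15832.
At x = 2: ẑ = (-5109/15832)·(2) + (47771/15832)·(4) = 90433/7916.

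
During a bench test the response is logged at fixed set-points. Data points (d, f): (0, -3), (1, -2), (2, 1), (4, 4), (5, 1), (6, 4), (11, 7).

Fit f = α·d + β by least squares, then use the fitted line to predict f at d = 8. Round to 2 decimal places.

MᵀM·[α, β]ᵀ = Mᵀf reads: 203·α + 29·β = 122;  29·α + 7·β = 12.
det = 203·7 − 29² = 580.
α = (122·7 − 29·12)/580 = 253/290; β = (203·12 − 29·122)/580 = -19/10.
At d = 8: f̂ = (253/290)·(8) + (-19/10)·(1) = 1473/290.

f̂ = 5.08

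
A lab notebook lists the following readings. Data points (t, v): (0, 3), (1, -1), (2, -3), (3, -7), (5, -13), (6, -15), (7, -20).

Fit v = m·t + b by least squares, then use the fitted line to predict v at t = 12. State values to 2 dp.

The normal system MᵀM·[m, b]ᵀ = Mᵀv is [[124, 24]; [24, 7]]·[m, b]ᵀ = [-323, -56]ᵀ.
Eliminating b: 7·(row 1) − 24·(row 2) gives 292·m = 7·(-323) − 24·(-56) = -917, so m = -917/292.
Then b = ((-56) − 24·(-917/292))/7 = 202/73.
At t = 12: v̂ = (-917/292)·(12) + (202/73)·(1) = -2549/73.

v̂ = -34.92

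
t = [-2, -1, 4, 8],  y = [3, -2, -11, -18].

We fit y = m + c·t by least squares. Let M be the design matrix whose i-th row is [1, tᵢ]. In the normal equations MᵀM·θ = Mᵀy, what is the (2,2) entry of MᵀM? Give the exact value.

Row 2 ↔ basis t, column 2 ↔ basis t, so (MᵀM)_{2,2} = Σᵢ (t)·(t) = (-2)·(-2) + (-1)·(-1) + (4)·(4) + (8)·(8) = 85.

85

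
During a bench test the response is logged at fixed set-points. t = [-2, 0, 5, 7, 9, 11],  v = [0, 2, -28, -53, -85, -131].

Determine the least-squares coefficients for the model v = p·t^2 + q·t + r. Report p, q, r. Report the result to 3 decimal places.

Normal-equation sums: Σt^2·t^2 = 24244, Σt^2·t = 2520, Σt^2 = 280, Σt·t = 280, Σt = 30, Σ1 = 6.
Moment sums: Σt^2·v = -26033, Σt·v = -2717, Σv = -295.
MᵀM·[p, q, r]ᵀ = Mᵀv becomes [[24244, 2520, 280]; [2520, 280, 30]; [280, 30, 6]]·[p, q, r]ᵀ = [-26033, -2717, -295]ᵀ.
Inverting the 3×3 Gram matrix, [p, q, r]ᵀ = [-61075/59596, -53983/74495, 67981/29798]ᵀ.

p = -1.025, q = -0.725, r = 2.281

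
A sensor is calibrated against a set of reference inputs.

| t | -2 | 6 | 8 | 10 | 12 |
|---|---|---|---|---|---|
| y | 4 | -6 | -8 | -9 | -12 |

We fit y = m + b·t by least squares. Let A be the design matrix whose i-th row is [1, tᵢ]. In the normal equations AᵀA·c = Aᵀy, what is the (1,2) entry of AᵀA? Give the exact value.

Row 1 ↔ basis 1, column 2 ↔ basis t, so (AᵀA)_{1,2} = Σᵢ t = (1)·(-2) + (1)·(6) + (1)·(8) + (1)·(10) + (1)·(12) = 34.

34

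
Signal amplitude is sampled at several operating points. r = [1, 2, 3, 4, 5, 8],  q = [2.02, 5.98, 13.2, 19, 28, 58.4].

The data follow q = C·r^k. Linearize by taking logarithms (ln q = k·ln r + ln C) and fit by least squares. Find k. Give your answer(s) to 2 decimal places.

Linearized form: ln q = k·ln r + ln C. From the 6 transformed points,
Σln r = 6.8669, Σ(ln r)² = 10.5236, Σln q = 15.4157, Σln r·ln q = 21.9769.
Equations: 10.5236·k + 6.8669·ln C = 21.9769;  6.8669·k + 6·ln C = 15.4157.
Δ = 10.5236·6 − (6.8669)² = 15.9867; k = (21.9769·6 − 6.8669·15.4157)/15.9867 = 1.62652, ln C = (10.5236·15.4157 − 6.8669·21.9769)/15.9867 = 0.70775.

k = 1.63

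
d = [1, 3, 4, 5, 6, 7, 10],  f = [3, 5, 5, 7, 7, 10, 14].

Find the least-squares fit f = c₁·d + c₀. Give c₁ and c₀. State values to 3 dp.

Normal-equation sums: Σd·d = 236, Σd = 36, Σ1 = 7.
And Σd·f = 325, Σf = 51.
det = 236·7 − 36² = 356.
c₁ = (325·7 − 36·51)/356 = 439/356; c₀ = (236·51 − 36·325)/356 = 84/89.

c₁ = 1.233, c₀ = 0.944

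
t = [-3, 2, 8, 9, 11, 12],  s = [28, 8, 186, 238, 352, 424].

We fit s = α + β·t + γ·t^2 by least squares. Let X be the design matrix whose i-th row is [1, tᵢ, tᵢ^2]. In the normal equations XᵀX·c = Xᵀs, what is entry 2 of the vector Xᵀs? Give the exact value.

12522

Entry 2 ↔ basis t, so (Xᵀs)_{2} = Σᵢ (t)·sᵢ = (-3)·(28) + (2)·(8) + (8)·(186) + (9)·(238) + (11)·(352) + (12)·(424) = 12522.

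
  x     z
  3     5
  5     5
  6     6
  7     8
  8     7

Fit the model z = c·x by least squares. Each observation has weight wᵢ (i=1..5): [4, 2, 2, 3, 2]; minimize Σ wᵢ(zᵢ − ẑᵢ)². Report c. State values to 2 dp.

c = 1.07

Setting ∂/∂c … = 0 gives: 433·c = 462.
Hence c = 462 / 433 ≈ 1.06697.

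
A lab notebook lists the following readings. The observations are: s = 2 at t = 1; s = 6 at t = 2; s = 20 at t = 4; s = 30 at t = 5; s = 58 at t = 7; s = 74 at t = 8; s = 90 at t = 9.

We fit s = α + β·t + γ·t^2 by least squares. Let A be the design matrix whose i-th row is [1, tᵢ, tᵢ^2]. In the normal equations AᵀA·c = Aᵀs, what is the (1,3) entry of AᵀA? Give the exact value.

240

Row 1 ↔ basis 1, column 3 ↔ basis t^2, so (AᵀA)_{1,3} = Σᵢ t^2 = (1)·(1) + (1)·(4) + (1)·(16) + (1)·(25) + (1)·(49) + (1)·(64) + (1)·(81) = 240.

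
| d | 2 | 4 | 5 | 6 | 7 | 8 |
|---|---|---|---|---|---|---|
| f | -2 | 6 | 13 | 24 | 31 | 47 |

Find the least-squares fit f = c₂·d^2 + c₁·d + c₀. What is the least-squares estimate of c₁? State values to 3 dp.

c₁ = -1.852

Compute the Gram sums: Σd^2·d^2 = 8690, Σd^2·d = 1268, Σd^2 = 194, Σd·d = 194, Σd = 32, Σ1 = 6.
For Mᵀf: Σd^2·f = 5804, Σd·f = 822, Σf = 119.
Inverting the 3×3 Gram matrix, [c₂, c₁, c₀]ᵀ = [83/84, -389/210, -313/140]ᵀ.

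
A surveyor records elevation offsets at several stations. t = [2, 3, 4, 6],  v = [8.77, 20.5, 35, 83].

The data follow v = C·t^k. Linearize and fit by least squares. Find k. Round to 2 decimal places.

k = 2.03

With ln vᵢ as the transformed response and ln tᵢ as the regressor:
Σln t = 4.9698, Σ(ln t)² = 6.8196, Σln v = 13.1660, Σln t·ln v = 17.6696.
Equations: 6.8196·k + 4.9698·ln C = 17.6696;  4.9698·k + 4·ln C = 13.1660.
Δ = 6.8196·4 − (4.9698)² = 2.5794; k = (17.6696·4 − 4.9698·13.1660)/2.5794 = 2.03381, ln C = (6.8196·13.1660 − 4.9698·17.6696)/2.5794 = 0.76458.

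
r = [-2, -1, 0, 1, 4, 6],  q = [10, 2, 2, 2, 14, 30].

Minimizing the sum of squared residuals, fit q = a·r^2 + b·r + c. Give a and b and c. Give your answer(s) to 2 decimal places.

a = 1.00, b = -1.24, c = 1.99

The normal system AᵀA·[a, b, c]ᵀ = Aᵀq is [[1570, 272, 58]; [272, 58, 8]; [58, 8, 6]]·[a, b, c]ᵀ = [1348, 216, 60]ᵀ.
Row-reducing yields a = 3704/3705, b = -4588/3705, c = 2454/1235.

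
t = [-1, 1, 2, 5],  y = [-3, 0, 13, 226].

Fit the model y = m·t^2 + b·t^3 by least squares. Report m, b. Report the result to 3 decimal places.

Setting ∂/∂m … = 0 gives: 643·m + 3157·b = 5699;  3157·m + 15691·b = 28357.
Determinant 643·15691 − 3157² = 122664.
m = (5699·15691 − 3157·28357)/122664 = -12505/15333; b = (643·28357 − 3157·5699)/122664 = 30226/15333.

m = -0.816, b = 1.971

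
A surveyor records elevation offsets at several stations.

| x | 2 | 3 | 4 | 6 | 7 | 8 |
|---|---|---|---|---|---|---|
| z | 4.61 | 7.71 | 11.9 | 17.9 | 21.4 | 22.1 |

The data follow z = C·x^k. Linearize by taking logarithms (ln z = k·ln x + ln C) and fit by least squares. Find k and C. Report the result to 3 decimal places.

k = 1.162, C = 2.166

Linearized form: ln z = k·ln x + ln C. From the 6 transformed points,
XᵀX = [[14.9303, 8.9952]; [8.9952, 6]], rhs = [24.3035, 15.0911]ᵀ  (here Σln x = 8.9952, Σ(ln x)² = 14.9303, Σln z = 15.0911, Σln x·ln z = 24.3035).
Slope k = (n·Σln x·ln z − Σln x·Σln z)/(n·Σ(ln x)² − (Σln x)²) = (6·24.3035 − 8.9952·15.0911)/8.6686 = 1.16216; ln C = (Σln z − k·Σln x)/n = 0.77288, so C = exp(0.77288) = 2.16599.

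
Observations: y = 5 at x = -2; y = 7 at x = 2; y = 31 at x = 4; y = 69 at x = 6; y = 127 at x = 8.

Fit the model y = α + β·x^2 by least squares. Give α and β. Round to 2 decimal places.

Compute the Gram sums: Σ1 = 5, Σx^2 = 124, Σx^2·x^2 = 5680.
And Σy = 239, Σx^2·y = 11156.
Normal equations: [[5, 124]; [124, 5680]]·[α, β]ᵀ = [239, 11156]ᵀ.
det = 5·5680 − 124² = 13024.
α = (239·5680 − 124·11156)/13024 = -807/407; β = (5·11156 − 124·239)/13024 = 817/407.

α = -1.98, β = 2.01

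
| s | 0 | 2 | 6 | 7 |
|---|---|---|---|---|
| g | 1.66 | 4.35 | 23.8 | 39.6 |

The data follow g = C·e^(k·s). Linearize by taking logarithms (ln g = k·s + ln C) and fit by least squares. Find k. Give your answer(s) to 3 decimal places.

Let Y = ln g. Fitting Y = k·s + ln C by least squares:
Σs = 15.0000, Σ(s)² = 89.0000, Σln g = 8.8255, Σs·ln g = 47.7103.
Normal system: [[89.0000, 15.0000]; [15.0000, 4]]·[k, ln C]ᵀ = [47.7103, 8.8255]ᵀ.
Δ = 89.0000·4 − (15.0000)² = 131.0000; k = (47.7103·4 − 15.0000·8.8255)/131.0000 = 0.44625, ln C = (89.0000·8.8255 − 15.0000·47.7103)/131.0000 = 0.53295.

k = 0.446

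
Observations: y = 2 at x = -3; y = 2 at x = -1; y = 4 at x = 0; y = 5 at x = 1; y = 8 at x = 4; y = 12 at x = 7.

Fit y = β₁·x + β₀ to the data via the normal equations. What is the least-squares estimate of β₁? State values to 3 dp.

β₁ = 1.056

MᵀM·[β₁, β₀]ᵀ = Mᵀy reads: 76·β₁ + 8·β₀ = 113;  8·β₁ + 6·β₀ = 33.
(Σx·x = 76, Σx = 8, Σ1 = 6, Σx·y = 113, Σy = 33.)
det = 76·6 − 8² = 392.
β₁ = (113·6 − 8·33)/392 = 207/196; β₀ = (76·33 − 8·113)/392 = 401/98.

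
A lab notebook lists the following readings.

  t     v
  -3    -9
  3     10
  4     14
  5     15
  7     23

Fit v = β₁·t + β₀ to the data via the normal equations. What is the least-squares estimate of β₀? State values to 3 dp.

The normal system AᵀA·[β₁, β₀]ᵀ = Aᵀv is [[108, 16]; [16, 5]]·[β₁, β₀]ᵀ = [349, 53]ᵀ.
Determinant 108·5 − 16² = 284.
β₁ = (349·5 − 16·53)/284 = 897/284; β₀ = (108·53 − 16·349)/284 = 35/71.

β₀ = 0.493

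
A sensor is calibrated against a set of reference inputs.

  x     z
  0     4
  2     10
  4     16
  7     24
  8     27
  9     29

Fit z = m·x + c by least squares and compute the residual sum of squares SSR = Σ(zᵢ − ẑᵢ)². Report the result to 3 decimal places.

Setting ∂/∂m … = 0 gives: 214·m + 30·c = 729;  30·m + 6·c = 110.
(Σx·x = 214, Σx = 30, Σ1 = 6, Σx·z = 729, Σz = 110.)
Determinant 214·6 − 30² = 384.
m = (729·6 − 30·110)/384 = 179/64; c = (214·110 − 30·729)/384 = 835/192.
Residuals: -67/192, 11/192, 89/192, 7/96, 53/192, -25/48; SSR = 133/192.

SSR = 0.693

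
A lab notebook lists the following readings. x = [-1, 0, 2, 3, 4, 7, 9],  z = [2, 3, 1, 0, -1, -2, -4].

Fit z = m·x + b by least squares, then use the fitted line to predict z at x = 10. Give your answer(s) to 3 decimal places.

ẑ = -4.419

Sums needed: Σx·x = 160, Σx = 24, Σ1 = 7.
For Aᵀz: Σx·z = -54, Σz = -1.
So AᵀA·[m, b]ᵀ = Aᵀz: [[160, 24]; [24, 7]]·[m, b]ᵀ = [-54, -1]ᵀ.
Eliminating b: 7·(row 1) − 24·(row 2) gives 544·m = 7·(-54) − 24·(-1) = -354, so m = -177/272.
Then b = ((-1) − 24·(-177/272))/7 = 71/34.
At x = 10: ẑ = (-177/272)·(10) + (71/34)·(1) = -601/136.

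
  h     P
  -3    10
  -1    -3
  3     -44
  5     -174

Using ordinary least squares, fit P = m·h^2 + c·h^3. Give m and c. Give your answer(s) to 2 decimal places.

From the data, Σh^2·h^2 = 788, Σh^2·h^3 = 3124, Σh^3·h^3 = 17084.
And Σh^2·P = -4659, Σh^3·P = -23205.
AᵀA·[m, c]ᵀ = AᵀP becomes [[788, 3124]; [3124, 17084]]·[m, c]ᵀ = [-4659, -23205]ᵀ.
Determinant 788·17084 − 3124² = 3702816.
m = ((-4659)·17084 − 3124·(-23205))/3702816 = -49319/25714; c = (788·(-23205) − 3124·(-4659))/3702816 = -51817/51428.

m = -1.92, c = -1.01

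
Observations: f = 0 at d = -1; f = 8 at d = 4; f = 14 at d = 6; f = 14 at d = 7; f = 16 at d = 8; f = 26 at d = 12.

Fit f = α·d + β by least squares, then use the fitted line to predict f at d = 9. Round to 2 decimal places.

AᵀA·[α, β]ᵀ = Aᵀf reads: 310·α + 36·β = 654;  36·α + 6·β = 78.
(Σd·d = 310, Σd = 36, Σ1 = 6, Σd·f = 654, Σf = 78.)
Eliminating β: 6·(row 1) − 36·(row 2) gives 564·α = 6·654 − 36·78 = 1116, so α = 93/47.
Then β = (78 − 36·(93/47))/6 = 53/47.
At d = 9: f̂ = (93/47)·(9) + (53/47)·(1) = 890/47.

f̂ = 18.94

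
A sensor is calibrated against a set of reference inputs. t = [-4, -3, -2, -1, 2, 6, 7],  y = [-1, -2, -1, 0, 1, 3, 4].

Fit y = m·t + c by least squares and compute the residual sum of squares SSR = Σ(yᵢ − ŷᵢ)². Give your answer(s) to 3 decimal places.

Setting ∂/∂m … = 0 gives: 119·m + 5·c = 60;  5·m + 7·c = 4.
Eliminating c: 7·(row 1) − 5·(row 2) gives 808·m = 7·60 − 5·4 = 400, so m = 50/101.
Then c = (4 − 5·(50/101))/7 = 22/101.
Residuals: 77/101, -74/101, -23/101, 28/101, -21/101, -19/101, 32/101; SSR = 144/101.

SSR = 1.426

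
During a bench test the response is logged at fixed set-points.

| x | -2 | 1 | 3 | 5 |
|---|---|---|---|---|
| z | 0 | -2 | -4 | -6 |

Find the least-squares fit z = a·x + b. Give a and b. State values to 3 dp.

a = -0.860, b = -1.495

Sums needed: Σx·x = 39, Σx = 7, Σ1 = 4.
For Mᵀz: Σx·z = -44, Σz = -12.
So MᵀM·[a, b]ᵀ = Mᵀz: [[39, 7]; [7, 4]]·[a, b]ᵀ = [-44, -12]ᵀ.
Δ = 39·4 − 7² = 107.
a = ((-44)·4 − 7·(-12))/107 = -92/107; b = (39·(-12) − 7·(-44))/107 = -160/107.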